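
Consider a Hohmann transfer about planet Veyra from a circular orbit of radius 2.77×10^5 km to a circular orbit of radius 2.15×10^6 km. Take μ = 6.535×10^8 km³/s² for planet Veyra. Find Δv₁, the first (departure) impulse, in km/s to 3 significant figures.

Δv₁ = 16.1 km/s

Transfer-ellipse semi-major axis a_t = (r₁ + r₂)/2 = (2.770×10^5 + 2.150×10^6)/2 = 1.2135×10^6 km.
On the circular orbit at r = 2.770×10^5 km, v_c = √(μ/r) = 48.57 km/s.
Transfer-orbit speed at the same r (vis-viva, a = a_t): v_t = √[μ(2/r − 1/a_t)] = 64.65 km/s.
Δv₁ = |v_t − v_c| = |64.65 − 48.57| = 16.08 km/s.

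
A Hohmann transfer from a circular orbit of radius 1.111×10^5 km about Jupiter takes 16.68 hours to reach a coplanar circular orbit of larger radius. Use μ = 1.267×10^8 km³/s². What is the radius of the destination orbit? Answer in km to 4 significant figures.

Transfer time t = 16.68 hours = 60048 s, and t = π√(a_t³/μ).
So a_t = (μ t²/π²)^(1/3) = (1.267×10^8 × (60048)² / π²)^(1/3) = 3.5905×10^5 km.
Since a_t = (r₁ + r₂)/2, r₂ = 2a_t − r₁ = 2×3.5905×10^5 − 1.111×10^5 = 6.070×10^5 km.

r₂ = 6.070×10^5 km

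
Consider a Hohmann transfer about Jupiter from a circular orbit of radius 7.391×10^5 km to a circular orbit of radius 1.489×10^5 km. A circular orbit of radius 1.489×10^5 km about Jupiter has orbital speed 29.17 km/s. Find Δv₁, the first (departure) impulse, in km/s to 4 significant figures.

Δv₁ = 5.511 km/s

From the circular-orbit relation v² = μ/r at r = 1.489×10^5 km: μ = v²r = (29.17)² × 1.489×10^5 = 1.26697×10^8 km³/s².
Semi-major axis of the transfer orbit: a_t = (7.391×10^5 + 1.489×10^5)/2 = 4.440×10^5 km.
On the circular orbit at r = 7.391×10^5 km, v_c = √(μ/r) = 13.093 km/s.
Vis-viva on the transfer ellipse at r = 7.391×10^5 km gives v_t = √[μ(2/r − 1/a_t)] = 7.5821 km/s.
Δv₁ = |v_t − v_c| = |7.5821 − 13.093| = 5.511 km/s.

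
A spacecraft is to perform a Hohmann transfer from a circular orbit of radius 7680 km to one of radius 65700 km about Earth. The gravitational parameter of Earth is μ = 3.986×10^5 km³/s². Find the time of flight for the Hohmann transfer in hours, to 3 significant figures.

Semi-major axis of the transfer orbit: a_t = (7680 + 65700)/2 = 36690 km.
Transfer time t = π√(a_t³/μ) = π√((36690)³ / 3.986×10^5) = 34970 s.
Converting: 34970 s ÷ 3600 s/hour = 9.71 hours.

t = 9.71 hours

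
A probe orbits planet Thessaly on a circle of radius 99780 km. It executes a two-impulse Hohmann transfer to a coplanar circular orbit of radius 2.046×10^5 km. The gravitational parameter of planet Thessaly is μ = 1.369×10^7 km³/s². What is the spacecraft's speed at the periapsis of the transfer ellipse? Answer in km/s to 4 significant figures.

v = 13.58 km/s

The Hohmann ellipse has a_t = (r₁ + r₂)/2 = 1.5219×10^5 km.
The periapsis of the transfer ellipse is at r = 99780 km.
Applying v² = μ(2/r − 1/a_t): v = 13.58 km/s.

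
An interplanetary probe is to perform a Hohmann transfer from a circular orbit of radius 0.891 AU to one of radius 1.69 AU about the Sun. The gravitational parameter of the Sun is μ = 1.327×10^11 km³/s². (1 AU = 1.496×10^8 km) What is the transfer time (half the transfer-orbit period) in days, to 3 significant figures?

In km: r₁ = 0.891 × 1.496×10^8 = 1.332936×10^8 km; r₂ = 1.69 × 1.496×10^8 = 2.52824×10^8 km.
Semi-major axis of the transfer orbit: a_t = (1.332936×10^8 + 2.52824×10^8)/2 = 1.930588×10^8 km.
Half the transfer-orbit period gives t = π√(a_t³/μ) = 2.313×10^7 s.
Converting: 2.313×10^7 s ÷ 86400 s/day = 268 days.

t = 268 days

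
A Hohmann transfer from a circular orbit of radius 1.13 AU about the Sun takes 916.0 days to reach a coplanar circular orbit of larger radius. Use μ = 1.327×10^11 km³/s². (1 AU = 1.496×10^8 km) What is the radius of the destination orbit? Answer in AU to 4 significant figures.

r₂ = 4.730 AU

In km: r₁ = 1.13 × 1.496×10^8 = 1.69048×10^8 km.
Transfer time t = 916.0 days = 7.91424×10^7 s, and t = π√(a_t³/μ).
So a_t = (μ t²/π²)^(1/3) = (1.327×10^11 × (7.91424×10^7)² / π²)^(1/3) = 4.3833×10^8 km.
Since a_t = (r₁ + r₂)/2, r₂ = 2a_t − r₁ = 2×4.3833×10^8 − 1.69048×10^8 = 7.07612×10^8 km.
In AU: r₂ = 7.07612×10^8 / 1.496×10^8 = 4.730 AU.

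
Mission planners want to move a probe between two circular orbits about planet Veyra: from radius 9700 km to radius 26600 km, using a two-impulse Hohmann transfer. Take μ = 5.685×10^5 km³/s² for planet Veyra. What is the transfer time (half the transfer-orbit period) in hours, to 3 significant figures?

The Hohmann ellipse has a_t = (r₁ + r₂)/2 = 18150 km.
Transfer time t = π√(a_t³/μ) = π√((18150)³ / 5.685×10^5) = 10190 s.
Converting: 10190 s ÷ 3600 s/hour = 2.83 hours.

t = 2.83 hours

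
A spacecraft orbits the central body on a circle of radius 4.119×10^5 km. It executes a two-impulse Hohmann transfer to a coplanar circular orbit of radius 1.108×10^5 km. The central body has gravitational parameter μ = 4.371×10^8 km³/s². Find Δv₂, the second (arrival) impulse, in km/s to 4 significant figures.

The Hohmann ellipse has a_t = (r₁ + r₂)/2 = 2.6135×10^5 km.
On the circular orbit at r = 1.108×10^5 km, v_c = √(μ/r) = 62.81 km/s.
Transfer-orbit speed at the same r (vis-viva, a = a_t): v_t = √[μ(2/r − 1/a_t)] = 78.85 km/s.
Δv₂ = |v_t − v_c| = |78.85 − 62.81| = 16.04 km/s.

Δv₂ = 16.04 km/s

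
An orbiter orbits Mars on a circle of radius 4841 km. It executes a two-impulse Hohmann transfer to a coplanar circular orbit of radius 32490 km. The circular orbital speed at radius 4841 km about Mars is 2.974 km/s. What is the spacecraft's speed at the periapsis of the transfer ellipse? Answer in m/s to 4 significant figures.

v = 3924 m/s

From the circular-orbit relation v² = μ/r at r = 4841 km: μ = v²r = (2.974)² × 4841 = 42817.1 km³/s².
The Hohmann ellipse has a_t = (r₁ + r₂)/2 = 18665.5 km.
The periapsis of the transfer ellipse is at r = 4841 km.
Applying v² = μ(2/r − 1/a_t): v = 3.924 km/s.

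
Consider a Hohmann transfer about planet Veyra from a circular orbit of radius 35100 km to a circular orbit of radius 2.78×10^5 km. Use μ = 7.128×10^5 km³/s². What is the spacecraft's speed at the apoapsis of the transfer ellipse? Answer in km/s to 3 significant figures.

Transfer-ellipse semi-major axis a_t = (r₁ + r₂)/2 = (35100 + 2.780×10^5)/2 = 1.5655×10^5 km.
At apoapsis, r = 2.780×10^5 km.
From the vis-viva equation, v = √[μ(2/r − 1/a_t)] = 0.7582 km/s.

v = 0.758 km/s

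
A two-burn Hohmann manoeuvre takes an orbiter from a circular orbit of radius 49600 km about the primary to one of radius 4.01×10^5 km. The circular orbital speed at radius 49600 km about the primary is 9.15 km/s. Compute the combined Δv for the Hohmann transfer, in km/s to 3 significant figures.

Δv = 4.77 km/s

From the circular-orbit relation v² = μ/r at r = 49600 km: μ = v²r = (9.15)² × 49600 = 4.15264×10^6 km³/s².
Semi-major axis of the transfer orbit: a_t = (49600 + 4.010×10^5)/2 = 2.253×10^5 km.
At r₁ the circular-orbit speed is v₁ = √(μ/r₁) = 9.1500 km/s.
On the transfer ellipse at r₁, vis-viva gives v_p = √[μ(2/r₁ − 1/a_t)] = 12.207 km/s.
First burn Δv₁ = |v_p − v₁| = 3.057 km/s.
At r₂, v₂ = √(μ/r₂) = 3.218 km/s.
Transfer-orbit speed at r₂: v_a = √[μ(2/r₂ − 1/a_t)] = 1.510 km/s.
Second burn Δv₂ = |v₂ − v_a| = 1.708 km/s.
Δv = Δv₁ + Δv₂ = 3.057 + 1.708 = 4.765 km/s.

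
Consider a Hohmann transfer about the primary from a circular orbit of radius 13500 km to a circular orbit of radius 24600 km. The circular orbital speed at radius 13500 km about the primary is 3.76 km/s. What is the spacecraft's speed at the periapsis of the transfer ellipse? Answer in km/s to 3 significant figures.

v = 4.27 km/s

From the circular-orbit relation v² = μ/r at r = 13500 km: μ = v²r = (3.76)² × 13500 = 1.90858×10^5 km³/s².
Transfer-ellipse semi-major axis a_t = (r₁ + r₂)/2 = (13500 + 24600)/2 = 19050 km.
At periapsis, r = 13500 km.
Applying v² = μ(2/r − 1/a_t): v = 4.273 km/s.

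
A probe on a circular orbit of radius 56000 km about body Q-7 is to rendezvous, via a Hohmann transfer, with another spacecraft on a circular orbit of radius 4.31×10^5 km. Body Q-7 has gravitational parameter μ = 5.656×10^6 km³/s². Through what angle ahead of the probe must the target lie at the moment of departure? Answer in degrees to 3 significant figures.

Transfer-ellipse semi-major axis a_t = (r₁ + r₂)/2 = (56000 + 4.310×10^5)/2 = 2.435×10^5 km.
Transfer time t = π√(a_t³/μ) = 1.58724×10^5 s.
Target angular speed ω₂ = √(μ/r₂³) = 8.40502×10^-6 rad/s.
Angle swept by the target during transfer: ω₂·t = 1.3341 rad = 76.44°.
The probe traverses 180° on the transfer ellipse, so the target must lead by 180° − 76.44° = 104°.

φ = 104°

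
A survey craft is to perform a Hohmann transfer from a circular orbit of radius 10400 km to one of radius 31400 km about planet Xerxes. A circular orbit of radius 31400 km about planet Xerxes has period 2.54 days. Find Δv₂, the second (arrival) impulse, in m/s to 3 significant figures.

Δv₂ = 265 m/s

From Kepler's third law T² = 4π²r³/μ at r = 31400 km, T = 2.54 days = 2.54 × 86400 s = 2.19456×10^5 s: μ = 4π²r³/T² = 25377.8 km³/s².
Transfer-ellipse semi-major axis a_t = (r₁ + r₂)/2 = (10400 + 31400)/2 = 20900 km.
Circular speed at r = 31400 km: v_c = √(μ/r) = 0.8990 km/s.
Vis-viva on the transfer ellipse at r = 31400 km gives v_t = √[μ(2/r − 1/a_t)] = 0.6342 km/s.
Δv₂ = |v_t − v_c| = |0.6342 − 0.8990| = 0.2648 km/s.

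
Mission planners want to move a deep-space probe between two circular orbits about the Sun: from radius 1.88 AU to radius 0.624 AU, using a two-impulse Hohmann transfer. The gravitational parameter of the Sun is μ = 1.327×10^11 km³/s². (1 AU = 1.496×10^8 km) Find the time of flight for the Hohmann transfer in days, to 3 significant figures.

t = 256 days

In km: r₁ = 1.88 × 1.496×10^8 = 2.81248×10^8 km; r₂ = 0.624 × 1.496×10^8 = 9.33504×10^7 km.
Semi-major axis of the transfer orbit: a_t = (2.81248×10^8 + 9.33504×10^7)/2 = 1.872992×10^8 km.
Transfer time t = π√(a_t³/μ) = π√((1.872992×10^8)³ / 1.327×10^11) = 2.211×10^7 s.
Converting: 2.211×10^7 s ÷ 86400 s/day = 256 days.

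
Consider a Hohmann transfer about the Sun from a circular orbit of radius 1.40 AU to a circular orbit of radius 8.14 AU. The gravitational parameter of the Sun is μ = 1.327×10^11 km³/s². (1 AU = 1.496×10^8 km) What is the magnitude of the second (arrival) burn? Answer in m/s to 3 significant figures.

In km: r₁ = 1.40 × 1.496×10^8 = 2.0944×10^8 km; r₂ = 8.14 × 1.496×10^8 = 1.217744×10^9 km.
Semi-major axis of the transfer orbit: a_t = (2.0944×10^8 + 1.217744×10^9)/2 = 7.13592×10^8 km.
Circular speed at r = 1.217744×10^9 km: v_c = √(μ/r) = 10.439 km/s.
Transfer-orbit speed at the same r (vis-viva, a = a_t): v_t = √[μ(2/r − 1/a_t)] = 5.6554 km/s.
Δv₂ = |v_t − v_c| = |5.6554 − 10.439| = 4.784 km/s.

Δv₂ = 4780 m/s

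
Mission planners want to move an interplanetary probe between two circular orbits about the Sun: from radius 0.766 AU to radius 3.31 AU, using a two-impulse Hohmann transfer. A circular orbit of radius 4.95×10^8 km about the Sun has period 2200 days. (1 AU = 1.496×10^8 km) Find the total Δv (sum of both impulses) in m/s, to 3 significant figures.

Δv = 15700 m/s

From Kepler's third law T² = 4π²r³/μ at r = 4.95×10^8 km, T = 2200 days = 2200 × 86400 s = 1.9008×10^8 s: μ = 4π²r³/T² = 1.32526×10^11 km³/s².
In km: r₁ = 0.766 × 1.496×10^8 = 1.145936×10^8 km; r₂ = 3.31 × 1.496×10^8 = 4.95176×10^8 km.
Transfer-ellipse semi-major axis a_t = (r₁ + r₂)/2 = (1.145936×10^8 + 4.95176×10^8)/2 = 3.048848×10^8 km.
At r₁ the circular-orbit speed is v₁ = √(μ/r₁) = 34.007 km/s.
Transfer-orbit speed at r₁ (vis-viva): v_p = √[μ(2/r₁ − 1/a_t)] = 43.339 km/s.
First burn Δv₁ = |v_p − v₁| = 9.332 km/s.
At r₂, v₂ = √(μ/r₂) = 16.36 km/s.
Transfer-orbit speed at r₂: v_a = √[μ(2/r₂ − 1/a_t)] = 10.03 km/s.
Second burn Δv₂ = |v₂ − v_a| = 6.330 km/s.
Total Δv = Δv₁ + Δv₂ = 15.66 km/s.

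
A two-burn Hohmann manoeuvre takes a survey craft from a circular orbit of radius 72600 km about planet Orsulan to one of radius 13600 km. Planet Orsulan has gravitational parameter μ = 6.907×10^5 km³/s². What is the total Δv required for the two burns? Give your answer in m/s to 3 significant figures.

Δv = 3470 m/s

The Hohmann ellipse has a_t = (r₁ + r₂)/2 = 43100 km.
Circular speed at r₁: v₁ = √(μ/r₁) = √(6.907×10^5/72600) = 3.0844 km/s.
Transfer-orbit speed at r₁ (v² = μ(2/r − 1/a)): v_a = √[μ(2/r₁ − 1/a_t)] = 1.7326 km/s.
First burn Δv₁ = |v_a − v₁| = 1.352 km/s.
At r₂, v₂ = √(μ/r₂) = 7.126 km/s.
Transfer-orbit speed at r₂: v_p = √[μ(2/r₂ − 1/a_t)] = 9.249 km/s.
Second burn Δv₂ = |v₂ − v_p| = 2.123 km/s.
Δv = Δv₁ + Δv₂ = 1.352 + 2.123 = 3.475 km/s.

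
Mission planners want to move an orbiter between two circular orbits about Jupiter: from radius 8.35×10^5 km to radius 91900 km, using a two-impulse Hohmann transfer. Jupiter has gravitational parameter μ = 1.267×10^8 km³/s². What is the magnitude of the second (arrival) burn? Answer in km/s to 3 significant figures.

Δv₂ = 12.7 km/s

Transfer-ellipse semi-major axis a_t = (r₁ + r₂)/2 = (8.350×10^5 + 91900)/2 = 4.6345×10^5 km.
Circular speed at r = 91900 km: v_c = √(μ/r) = 37.13 km/s.
Transfer-orbit speed at the same r (vis-viva, a = a_t): v_t = √[μ(2/r − 1/a_t)] = 49.84 km/s.
Δv₂ = |v_t − v_c| = |49.84 − 37.13| = 12.71 km/s.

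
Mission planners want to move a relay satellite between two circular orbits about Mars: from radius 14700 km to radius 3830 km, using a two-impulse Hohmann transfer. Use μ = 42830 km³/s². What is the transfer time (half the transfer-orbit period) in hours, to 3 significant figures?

Semi-major axis of the transfer orbit: a_t = (14700 + 3830)/2 = 9265 km.
By Kepler's third law the transfer-orbit period is T = 2π√(a_t³/μ), so t = T/2 = 13540 s.
Converting: 13540 s ÷ 3600 s/hour = 3.76 hours.

t = 3.76 hours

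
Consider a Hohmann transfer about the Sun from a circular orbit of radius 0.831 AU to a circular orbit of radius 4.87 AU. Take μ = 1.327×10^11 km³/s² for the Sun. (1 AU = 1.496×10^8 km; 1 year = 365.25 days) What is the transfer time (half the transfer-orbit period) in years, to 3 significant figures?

In km: r₁ = 0.831 × 1.496×10^8 = 1.243176×10^8 km; r₂ = 4.87 × 1.496×10^8 = 7.28552×10^8 km.
Transfer-ellipse semi-major axis a_t = (r₁ + r₂)/2 = (1.243176×10^8 + 7.28552×10^8)/2 = 4.264348×10^8 km.
Half the transfer-orbit period gives t = π√(a_t³/μ) = 7.594×10^7 s.
Converting: 7.594×10^7 s ÷ 3.15576×10^7 s/year (365.25 × 86400) = 2.41 years.

t = 2.41 years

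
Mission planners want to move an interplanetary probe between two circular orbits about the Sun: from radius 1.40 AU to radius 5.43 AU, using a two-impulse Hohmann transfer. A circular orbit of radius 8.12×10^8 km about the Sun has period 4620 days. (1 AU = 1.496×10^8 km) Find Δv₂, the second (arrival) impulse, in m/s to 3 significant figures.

Δv₂ = 4600 m/s

From Kepler's third law T² = 4π²r³/μ at r = 8.12×10^8 km, T = 4620 days = 4620 × 86400 s = 3.99168×10^8 s: μ = 4π²r³/T² = 1.32653×10^11 km³/s².
In km: r₁ = 1.40 × 1.496×10^8 = 2.0944×10^8 km; r₂ = 5.43 × 1.496×10^8 = 8.12328×10^8 km.
Transfer-ellipse semi-major axis a_t = (r₁ + r₂)/2 = (2.0944×10^8 + 8.12328×10^8)/2 = 5.10884×10^8 km.
Circular speed at r = 8.12328×10^8 km: v_c = √(μ/r) = 12.779 km/s.
Transfer-orbit speed at the same r (vis-viva, a = a_t): v_t = √[μ(2/r − 1/a_t)] = 8.1820 km/s.
Δv₂ = |v_t − v_c| = |8.1820 − 12.779| = 4.597 km/s.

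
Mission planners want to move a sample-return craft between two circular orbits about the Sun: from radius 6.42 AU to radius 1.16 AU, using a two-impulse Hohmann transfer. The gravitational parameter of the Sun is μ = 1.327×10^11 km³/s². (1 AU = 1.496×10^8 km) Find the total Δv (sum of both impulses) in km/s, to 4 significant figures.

In km: r₁ = 6.42 × 1.496×10^8 = 9.60432×10^8 km; r₂ = 1.16 × 1.496×10^8 = 1.73536×10^8 km.
Transfer-ellipse semi-major axis a_t = (r₁ + r₂)/2 = (9.60432×10^8 + 1.73536×10^8)/2 = 5.66984×10^8 km.
At r₁ the circular-orbit speed is v₁ = √(μ/r₁) = 11.754 km/s.
On the transfer ellipse at r₁, vis-viva gives v_a = √[μ(2/r₁ − 1/a_t)] = 6.5030 km/s.
First burn Δv₁ = |v_a − v₁| = 5.251 km/s.
Circular speed at r₂: v₂ = √(μ/r₂) = 27.653 km/s.
Transfer-orbit speed at r₂: v_p = √[μ(2/r₂ − 1/a_t)] = 35.991 km/s.
Second burn Δv₂ = |v₂ − v_p| = 8.338 km/s.
Δv = Δv₁ + Δv₂ = 5.251 + 8.338 = 13.59 km/s.

Δv = 13.59 km/s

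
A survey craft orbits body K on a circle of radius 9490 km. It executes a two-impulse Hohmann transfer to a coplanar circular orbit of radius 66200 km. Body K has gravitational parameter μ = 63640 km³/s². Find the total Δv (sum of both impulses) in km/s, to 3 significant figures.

The Hohmann ellipse has a_t = (r₁ + r₂)/2 = 37845 km.
At r₁ the circular-orbit speed is v₁ = √(μ/r₁) = 2.5896 km/s.
Transfer-orbit speed at r₁ (vis-viva): v_p = √[μ(2/r₁ − 1/a_t)] = 3.4250 km/s.
First burn Δv₁ = |v_p − v₁| = 0.8354 km/s.
At r₂, v₂ = √(μ/r₂) = 0.9805 km/s.
Transfer-orbit speed at r₂: v_a = √[μ(2/r₂ − 1/a_t)] = 0.4910 km/s.
Second burn Δv₂ = |v₂ − v_a| = 0.4895 km/s.
Δv = Δv₁ + Δv₂ = 0.8354 + 0.4895 = 1.325 km/s.

Δv = 1.32 km/s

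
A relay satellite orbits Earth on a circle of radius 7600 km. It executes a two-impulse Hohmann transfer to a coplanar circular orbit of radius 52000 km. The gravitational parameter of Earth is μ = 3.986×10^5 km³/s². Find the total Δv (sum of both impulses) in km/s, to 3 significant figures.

Semi-major axis of the transfer orbit: a_t = (7600 + 52000)/2 = 29800 km.
Circular speed at r₁: v₁ = √(μ/r₁) = √(3.986×10^5/7600) = 7.2421 km/s.
Transfer-orbit speed at r₁ (vis-viva equation): v_p = √[μ(2/r₁ − 1/a_t)] = 9.5666 km/s.
First burn Δv₁ = |v_p − v₁| = 2.3245 km/s.
Circular speed at r₂: v₂ = √(μ/r₂) = 2.768643 km/s.
Transfer-orbit speed at r₂: v_a = √[μ(2/r₂ − 1/a_t)] = 1.398188 km/s.
Second burn Δv₂ = |v₂ − v_a| = 1.3705 km/s.
Δv = Δv₁ + Δv₂ = 2.3245 + 1.3705 = 3.695 km/s.

Δv = 3.69 km/s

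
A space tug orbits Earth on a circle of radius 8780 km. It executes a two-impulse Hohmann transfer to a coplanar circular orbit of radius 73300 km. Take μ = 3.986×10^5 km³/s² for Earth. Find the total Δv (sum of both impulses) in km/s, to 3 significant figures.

Δv = 3.52 km/s

Transfer-ellipse semi-major axis a_t = (r₁ + r₂)/2 = (8780 + 73300)/2 = 41040 km.
At r₁ the circular-orbit speed is v₁ = √(μ/r₁) = 6.738 km/s.
On the transfer ellipse at r₁, vis-viva equation gives v_p = √[μ(2/r₁ − 1/a_t)] = 9.005 km/s.
First burn Δv₁ = |v_p − v₁| = 2.267 km/s.
At r₂, v₂ = √(μ/r₂) = 2.332 km/s.
Transfer-orbit speed at r₂: v_a = √[μ(2/r₂ − 1/a_t)] = 1.079 km/s.
Second burn Δv₂ = |v₂ − v_a| = 1.253 km/s.
Δv = Δv₁ + Δv₂ = 2.267 + 1.253 = 3.520 km/s.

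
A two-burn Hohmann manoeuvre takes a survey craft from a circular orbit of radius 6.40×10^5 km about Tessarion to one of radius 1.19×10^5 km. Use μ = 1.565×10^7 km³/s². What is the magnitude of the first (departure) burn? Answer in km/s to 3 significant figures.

The Hohmann ellipse has a_t = (r₁ + r₂)/2 = 3.795×10^5 km.
Circular speed at r = 6.400×10^5 km: v_c = √(μ/r) = 4.945 km/s.
Vis-viva on the transfer ellipse at r = 6.400×10^5 km gives v_t = √[μ(2/r − 1/a_t)] = 2.769 km/s.
Δv₁ = |v_t − v_c| = |2.769 − 4.945| = 2.176 km/s.

Δv₁ = 2.18 km/s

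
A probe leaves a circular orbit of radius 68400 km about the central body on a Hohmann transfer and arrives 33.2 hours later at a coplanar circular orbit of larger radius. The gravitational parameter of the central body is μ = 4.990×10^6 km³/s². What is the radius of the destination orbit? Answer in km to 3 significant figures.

r₂ = 3.18×10^5 km

Transfer time t = 33.2 hours = 1.1952×10^5 s, and t = π√(a_t³/μ).
So a_t = (μ t²/π²)^(1/3) = (4.990×10^6 × (1.1952×10^5)² / π²)^(1/3) = 1.9330×10^5 km.
Since a_t = (r₁ + r₂)/2, r₂ = 2a_t − r₁ = 2×1.9330×10^5 − 68400 = 3.182×10^5 km.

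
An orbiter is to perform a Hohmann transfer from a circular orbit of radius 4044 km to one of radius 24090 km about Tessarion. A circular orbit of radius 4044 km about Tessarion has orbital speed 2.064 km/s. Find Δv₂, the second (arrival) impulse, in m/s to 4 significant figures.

Δv₂ = 392.2 m/s

From the circular-orbit relation v² = μ/r at r = 4044 km: μ = v²r = (2.064)² × 4044 = 17227.8 km³/s².
The Hohmann ellipse has a_t = (r₁ + r₂)/2 = 14067 km.
Circular speed at r = 24090 km: v_c = √(μ/r) = 0.84566 km/s.
Vis-viva on the transfer ellipse at r = 24090 km gives v_t = √[μ(2/r − 1/a_t)] = 0.45342 km/s.
Δv₂ = |v_t − v_c| = |0.45342 − 0.84566| = 0.3922 km/s.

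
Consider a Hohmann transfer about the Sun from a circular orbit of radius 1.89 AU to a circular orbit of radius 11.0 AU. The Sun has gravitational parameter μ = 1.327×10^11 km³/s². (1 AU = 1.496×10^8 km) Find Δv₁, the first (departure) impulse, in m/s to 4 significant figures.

Δv₁ = 6638 m/s

In km: r₁ = 1.89 × 1.496×10^8 = 2.82744×10^8 km; r₂ = 11.0 × 1.496×10^8 = 1.6456×10^9 km.
Transfer-ellipse semi-major axis a_t = (r₁ + r₂)/2 = (2.82744×10^8 + 1.6456×10^9)/2 = 9.64172×10^8 km.
Circular speed at r = 2.82744×10^8 km: v_c = √(μ/r) = 21.664 km/s.
Vis-viva on the transfer ellipse at r = 2.82744×10^8 km gives v_t = √[μ(2/r − 1/a_t)] = 28.302 km/s.
Δv₁ = |v_t − v_c| = |28.302 − 21.664| = 6.638 km/s.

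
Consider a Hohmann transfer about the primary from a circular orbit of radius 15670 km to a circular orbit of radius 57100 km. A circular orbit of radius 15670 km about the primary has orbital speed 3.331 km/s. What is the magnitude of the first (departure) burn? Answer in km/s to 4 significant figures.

From the circular-orbit relation v² = μ/r at r = 15670 km: μ = v²r = (3.331)² × 15670 = 1.73867×10^5 km³/s².
Transfer-ellipse semi-major axis a_t = (r₁ + r₂)/2 = (15670 + 57100)/2 = 36385 km.
On the circular orbit at r = 15670 km, v_c = √(μ/r) = 3.3310 km/s.
Transfer-orbit speed at the same r (vis-viva, a = a_t): v_t = √[μ(2/r − 1/a_t)] = 4.1728 km/s.
Δv₁ = |v_t − v_c| = |4.1728 − 3.3310| = 0.8418 km/s.

Δv₁ = 0.8418 km/s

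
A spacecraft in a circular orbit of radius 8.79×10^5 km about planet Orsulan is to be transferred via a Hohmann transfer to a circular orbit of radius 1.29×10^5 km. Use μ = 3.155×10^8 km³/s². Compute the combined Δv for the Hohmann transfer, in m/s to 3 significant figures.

Δv = 25200 m/s

Semi-major axis of the transfer orbit: a_t = (8.790×10^5 + 1.290×10^5)/2 = 5.040×10^5 km.
Circular speed at r₁: v₁ = √(μ/r₁) = √(3.155×10^8/8.790×10^5) = 18.9455 km/s.
Transfer-orbit speed at r₁ (vis-viva equation): v_a = √[μ(2/r₁ − 1/a_t)] = 9.58484 km/s.
First burn Δv₁ = |v_a − v₁| = 9.361 km/s.
Circular speed at r₂: v₂ = √(μ/r₂) = 49.45 km/s.
Transfer-orbit speed at r₂: v_p = √[μ(2/r₂ − 1/a_t)] = 65.31 km/s.
Second burn Δv₂ = |v₂ − v_p| = 15.86 km/s.
Total Δv = Δv₁ + Δv₂ = 25.22 km/s.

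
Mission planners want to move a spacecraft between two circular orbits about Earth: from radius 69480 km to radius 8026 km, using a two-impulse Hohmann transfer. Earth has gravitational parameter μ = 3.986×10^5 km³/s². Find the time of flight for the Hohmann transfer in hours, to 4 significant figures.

t = 10.54 hours

The Hohmann ellipse has a_t = (r₁ + r₂)/2 = 38753 km.
Half the transfer-orbit period gives t = π√(a_t³/μ) = 37960 s.
Converting: 37960 s ÷ 3600 s/hour = 10.54 hours.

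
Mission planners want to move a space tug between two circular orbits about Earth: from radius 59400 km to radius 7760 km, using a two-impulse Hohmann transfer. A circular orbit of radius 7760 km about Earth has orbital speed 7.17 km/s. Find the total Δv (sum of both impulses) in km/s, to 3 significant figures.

Δv = 3.71 km/s

From the circular-orbit relation v² = μ/r at r = 7760 km: μ = v²r = (7.17)² × 7760 = 3.98933×10^5 km³/s².
Semi-major axis of the transfer orbit: a_t = (59400 + 7760)/2 = 33580 km.
Circular speed at r₁: v₁ = √(μ/r₁) = √(3.98933×10^5/59400) = 2.592 km/s.
On the transfer ellipse at r₁, vis-viva gives v_a = √[μ(2/r₁ − 1/a_t)] = 1.246 km/s.
First burn Δv₁ = |v_a − v₁| = 1.346 km/s.
Circular speed at r₂: v₂ = √(μ/r₂) = 7.170 km/s.
Transfer-orbit speed at r₂: v_p = √[μ(2/r₂ − 1/a_t)] = 9.536 km/s.
Second burn Δv₂ = |v₂ − v_p| = 2.366 km/s.
Δv = Δv₁ + Δv₂ = 1.346 + 2.366 = 3.712 km/s.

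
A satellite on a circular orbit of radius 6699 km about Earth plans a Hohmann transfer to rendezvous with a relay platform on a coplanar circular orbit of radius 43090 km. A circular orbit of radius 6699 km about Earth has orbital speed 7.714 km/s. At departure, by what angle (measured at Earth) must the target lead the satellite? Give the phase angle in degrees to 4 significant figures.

From the circular-orbit relation v² = μ/r at r = 6699 km: μ = v²r = (7.714)² × 6699 = 3.98629×10^5 km³/s².
Semi-major axis of the transfer orbit: a_t = (6699 + 43090)/2 = 24894.5 km.
The half-period of the transfer ellipse is t = π√(a_t³/μ) = 19544.3 s.
Target angular speed ω₂ = √(μ/r₂³) = 7.05862×10^-5 rad/s.
Angle swept by the target during transfer: ω₂·t = 1.37956 rad = 79.04°.
Arrival is 180° from departure on the ellipse, so φ = 180° − 79.04° = 101.0°.

φ = 101.0°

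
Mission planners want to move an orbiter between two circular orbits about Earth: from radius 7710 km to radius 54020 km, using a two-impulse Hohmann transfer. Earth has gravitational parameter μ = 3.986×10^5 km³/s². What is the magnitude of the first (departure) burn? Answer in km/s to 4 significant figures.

Δv₁ = 2.322 km/s

The Hohmann ellipse has a_t = (r₁ + r₂)/2 = 30865 km.
Circular speed at r = 7710 km: v_c = √(μ/r) = 7.190 km/s.
Transfer-orbit speed at the same r (vis-viva, a = a_t): v_t = √[μ(2/r − 1/a_t)] = 9.512 km/s.
Δv₁ = |v_t − v_c| = |9.512 − 7.190| = 2.322 km/s.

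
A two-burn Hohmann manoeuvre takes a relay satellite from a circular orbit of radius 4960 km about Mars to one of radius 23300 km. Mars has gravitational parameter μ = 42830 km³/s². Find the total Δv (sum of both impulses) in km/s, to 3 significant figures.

Δv = 1.39 km/s

The Hohmann ellipse has a_t = (r₁ + r₂)/2 = 14130 km.
At r₁ the circular-orbit speed is v₁ = √(μ/r₁) = 2.9386 km/s.
On the transfer ellipse at r₁, v² = μ(2/r − 1/a) gives v_p = √[μ(2/r₁ − 1/a_t)] = 3.7735 km/s.
First burn Δv₁ = |v_p − v₁| = 0.8349 km/s.
At r₂, v₂ = √(μ/r₂) = 1.3558 km/s.
Transfer-orbit speed at r₂: v_a = √[μ(2/r₂ − 1/a_t)] = 0.80328 km/s.
Second burn Δv₂ = |v₂ − v_a| = 0.5525 km/s.
Δv = Δv₁ + Δv₂ = 0.8349 + 0.5525 = 1.387 km/s.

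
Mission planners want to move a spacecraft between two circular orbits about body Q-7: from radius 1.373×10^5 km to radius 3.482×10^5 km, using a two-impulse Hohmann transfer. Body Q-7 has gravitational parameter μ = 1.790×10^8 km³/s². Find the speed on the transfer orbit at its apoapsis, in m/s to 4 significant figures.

v = 17050 m/s

Semi-major axis of the transfer orbit: a_t = (1.373×10^5 + 3.482×10^5)/2 = 2.4275×10^5 km.
At apoapsis, r = 3.482×10^5 km.
From the vis-viva equation, v = √[μ(2/r − 1/a_t)] = 17.05 km/s.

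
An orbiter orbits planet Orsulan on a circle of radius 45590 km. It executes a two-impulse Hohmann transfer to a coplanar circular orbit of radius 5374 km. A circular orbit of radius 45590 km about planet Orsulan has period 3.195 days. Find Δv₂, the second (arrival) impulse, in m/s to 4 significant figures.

Δv₂ = 1020 m/s

From Kepler's third law T² = 4π²r³/μ at r = 45590 km, T = 3.195 days = 3.195 × 86400 s = 2.76048×10^5 s: μ = 4π²r³/T² = 49090.7 km³/s².
Semi-major axis of the transfer orbit: a_t = (45590 + 5374)/2 = 25482 km.
Circular speed at r = 5374 km: v_c = √(μ/r) = 3.0224 km/s.
Transfer-orbit speed at the same r (vis-viva, a = a_t): v_t = √[μ(2/r − 1/a_t)] = 4.0427 km/s.
Δv₂ = |v_t − v_c| = |4.0427 − 3.0224| = 1.020 km/s.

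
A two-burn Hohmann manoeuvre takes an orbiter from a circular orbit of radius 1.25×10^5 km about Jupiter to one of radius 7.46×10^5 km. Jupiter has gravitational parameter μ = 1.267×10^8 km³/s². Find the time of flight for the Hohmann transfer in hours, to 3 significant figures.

The Hohmann ellipse has a_t = (r₁ + r₂)/2 = 4.355×10^5 km.
Half the transfer-orbit period gives t = π√(a_t³/μ) = 80210 s.
Converting: 80210 s ÷ 3600 s/hour = 22.3 hours.

t = 22.3 hours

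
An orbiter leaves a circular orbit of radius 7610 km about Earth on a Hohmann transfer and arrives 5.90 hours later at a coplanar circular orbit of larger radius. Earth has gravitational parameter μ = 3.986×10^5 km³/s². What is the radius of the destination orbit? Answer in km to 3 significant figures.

Transfer time t = 5.90 hours = 21240 s, and t = π√(a_t³/μ).
So a_t = (μ t²/π²)^(1/3) = (3.986×10^5 × (21240)² / π²)^(1/3) = 26314 km.
Since a_t = (r₁ + r₂)/2, r₂ = 2a_t − r₁ = 2×26314 − 7610 = 45018 km.

r₂ = 45000 km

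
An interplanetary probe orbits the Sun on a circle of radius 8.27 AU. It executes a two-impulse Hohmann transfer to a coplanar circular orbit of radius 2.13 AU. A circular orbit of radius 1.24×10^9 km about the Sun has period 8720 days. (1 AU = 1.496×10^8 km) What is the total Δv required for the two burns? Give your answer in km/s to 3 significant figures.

From Kepler's third law T² = 4π²r³/μ at r = 1.24×10^9 km, T = 8720 days = 8720 × 86400 s = 7.53408×10^8 s: μ = 4π²r³/T² = 1.32606×10^11 km³/s².
In km: r₁ = 8.27 × 1.496×10^8 = 1.237192×10^9 km; r₂ = 2.13 × 1.496×10^8 = 3.18648×10^8 km.
Semi-major axis of the transfer orbit: a_t = (1.237192×10^9 + 3.18648×10^8)/2 = 7.7792×10^8 km.
Circular speed at r₁: v₁ = √(μ/r₁) = √(1.32606×10^11/1.237192×10^9) = 10.353 km/s.
On the transfer ellipse at r₁, v² = μ(2/r − 1/a) gives v_a = √[μ(2/r₁ − 1/a_t)] = 6.6260 km/s.
First burn Δv₁ = |v_a − v₁| = 3.727 km/s.
Circular speed at r₂: v₂ = √(μ/r₂) = 20.400 km/s.
Transfer-orbit speed at r₂: v_p = √[μ(2/r₂ − 1/a_t)] = 25.726 km/s.
Second burn Δv₂ = |v₂ − v_p| = 5.326 km/s.
Total Δv = Δv₁ + Δv₂ = 9.053 km/s.

Δv = 9.05 km/s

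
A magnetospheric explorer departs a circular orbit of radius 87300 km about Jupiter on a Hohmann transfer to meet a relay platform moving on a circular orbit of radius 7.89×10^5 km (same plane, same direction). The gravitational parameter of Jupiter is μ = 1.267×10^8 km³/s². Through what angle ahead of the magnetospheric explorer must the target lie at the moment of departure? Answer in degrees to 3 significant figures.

Semi-major axis of the transfer orbit: a_t = (87300 + 7.890×10^5)/2 = 4.3815×10^5 km.
Transfer time t = π√(a_t³/μ) = 80950 s.
Target angular speed ω₂ = √(μ/r₂³) = 1.606×10^-5 rad/s.
Angle swept by the target during transfer: ω₂·t = 1.3001 rad = 74.49°.
Arrival is 180° from departure on the ellipse, so φ = 180° − 74.49° = 106°.

φ = 106°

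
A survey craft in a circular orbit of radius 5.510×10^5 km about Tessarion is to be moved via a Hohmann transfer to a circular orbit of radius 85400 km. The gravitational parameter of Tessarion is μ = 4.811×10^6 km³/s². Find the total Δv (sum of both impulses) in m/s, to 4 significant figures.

Δv = 3795 m/s

Transfer-ellipse semi-major axis a_t = (r₁ + r₂)/2 = (5.510×10^5 + 85400)/2 = 3.182×10^5 km.
Circular speed at r₁: v₁ = √(μ/r₁) = √(4.811×10^6/5.510×10^5) = 2.955 km/s.
Transfer-orbit speed at r₁ (vis-viva equation): v_a = √[μ(2/r₁ − 1/a_t)] = 1.531 km/s.
First burn Δv₁ = |v_a − v₁| = 1.424 km/s.
Circular speed at r₂: v₂ = √(μ/r₂) = 7.506 km/s.
Transfer-orbit speed at r₂: v_p = √[μ(2/r₂ − 1/a_t)] = 9.877 km/s.
Second burn Δv₂ = |v₂ − v_p| = 2.371 km/s.
Total Δv = Δv₁ + Δv₂ = 3.795 km/s.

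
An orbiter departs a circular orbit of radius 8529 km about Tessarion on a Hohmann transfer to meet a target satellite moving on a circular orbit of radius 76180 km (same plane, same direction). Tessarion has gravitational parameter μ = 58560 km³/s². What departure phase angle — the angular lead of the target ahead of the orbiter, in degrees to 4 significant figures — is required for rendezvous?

φ = 105.4°

The Hohmann ellipse has a_t = (r₁ + r₂)/2 = 42354.5 km.
Transfer time t = π√(a_t³/μ) = 1.1316×10^5 s.
Target angular speed ω₂ = √(μ/r₂³) = 1.1509×10^-5 rad/s.
Angle swept by the target during transfer: ω₂·t = 1.3024 rad = 74.62°.
Arrival is 180° from departure on the ellipse, so φ = 180° − 74.62° = 105.4°.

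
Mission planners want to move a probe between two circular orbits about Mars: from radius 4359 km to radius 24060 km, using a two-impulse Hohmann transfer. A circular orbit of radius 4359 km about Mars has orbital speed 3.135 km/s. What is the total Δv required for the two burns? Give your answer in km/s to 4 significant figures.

From the circular-orbit relation v² = μ/r at r = 4359 km: μ = v²r = (3.135)² × 4359 = 42841.2 km³/s².
The Hohmann ellipse has a_t = (r₁ + r₂)/2 = 14209.5 km.
Circular speed at r₁: v₁ = √(μ/r₁) = √(42841.2/4359) = 3.1350 km/s.
Transfer-orbit speed at r₁ (v² = μ(2/r − 1/a)): v_p = √[μ(2/r₁ − 1/a_t)] = 4.0794 km/s.
First burn Δv₁ = |v_p − v₁| = 0.9444 km/s.
Circular speed at r₂: v₂ = √(μ/r₂) = 1.3344 km/s.
Transfer-orbit speed at r₂: v_a = √[μ(2/r₂ − 1/a_t)] = 0.73907 km/s.
Second burn Δv₂ = |v₂ − v_a| = 0.5953 km/s.
Total Δv = Δv₁ + Δv₂ = 1.540 km/s.

Δv = 1.540 km/s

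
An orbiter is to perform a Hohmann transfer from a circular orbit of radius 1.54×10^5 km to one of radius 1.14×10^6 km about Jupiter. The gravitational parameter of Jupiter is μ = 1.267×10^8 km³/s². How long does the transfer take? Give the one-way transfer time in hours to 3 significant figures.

t = 40.3 hours

Transfer-ellipse semi-major axis a_t = (r₁ + r₂)/2 = (1.540×10^5 + 1.140×10^6)/2 = 6.470×10^5 km.
By Kepler's third law the transfer-orbit period is T = 2π√(a_t³/μ), so t = T/2 = 1.4525×10^5 s.
Converting: 1.4525×10^5 s ÷ 3600 s/hour = 40.3 hours.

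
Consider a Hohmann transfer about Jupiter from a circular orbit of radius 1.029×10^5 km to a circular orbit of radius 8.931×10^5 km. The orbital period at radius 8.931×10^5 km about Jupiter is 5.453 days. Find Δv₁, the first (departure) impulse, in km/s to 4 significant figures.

Δv₁ = 11.90 km/s

From Kepler's third law T² = 4π²r³/μ at r = 8.931×10^5 km, T = 5.453 days = 5.453 × 86400 s = 4.711392×10^5 s: μ = 4π²r³/T² = 1.26696×10^8 km³/s².
Transfer-ellipse semi-major axis a_t = (r₁ + r₂)/2 = (1.029×10^5 + 8.931×10^5)/2 = 4.980×10^5 km.
On the circular orbit at r = 1.029×10^5 km, v_c = √(μ/r) = 35.09 km/s.
Vis-viva on the transfer ellipse at r = 1.029×10^5 km gives v_t = √[μ(2/r − 1/a_t)] = 46.99 km/s.
Δv₁ = |v_t − v_c| = |46.99 − 35.09| = 11.90 km/s.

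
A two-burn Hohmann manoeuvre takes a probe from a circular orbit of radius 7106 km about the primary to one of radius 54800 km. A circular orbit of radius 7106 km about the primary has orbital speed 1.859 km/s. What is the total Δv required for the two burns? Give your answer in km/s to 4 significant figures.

Δv = 0.9632 km/s

From the circular-orbit relation v² = μ/r at r = 7106 km: μ = v²r = (1.859)² × 7106 = 24557.5 km³/s².
Semi-major axis of the transfer orbit: a_t = (7106 + 54800)/2 = 30953 km.
At r₁ the circular-orbit speed is v₁ = √(μ/r₁) = 1.8590 km/s.
Transfer-orbit speed at r₁ (vis-viva equation): v_p = √[μ(2/r₁ − 1/a_t)] = 2.4735 km/s.
First burn Δv₁ = |v_p − v₁| = 0.6145 km/s.
Circular speed at r₂: v₂ = √(μ/r₂) = 0.6694 km/s.
Transfer-orbit speed at r₂: v_a = √[μ(2/r₂ − 1/a_t)] = 0.3207 km/s.
Second burn Δv₂ = |v₂ − v_a| = 0.3487 km/s.
Δv = Δv₁ + Δv₂ = 0.6145 + 0.3487 = 0.9632 km/s.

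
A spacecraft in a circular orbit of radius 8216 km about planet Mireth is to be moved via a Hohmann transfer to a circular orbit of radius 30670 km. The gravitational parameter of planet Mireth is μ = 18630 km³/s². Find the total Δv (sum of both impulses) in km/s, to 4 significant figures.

Semi-major axis of the transfer orbit: a_t = (8216 + 30670)/2 = 19443 km.
At r₁ the circular-orbit speed is v₁ = √(μ/r₁) = 1.50583 km/s.
Transfer-orbit speed at r₁ (v² = μ(2/r − 1/a)): v_p = √[μ(2/r₁ − 1/a_t)] = 1.89126 km/s.
First burn Δv₁ = |v_p − v₁| = 0.38543 km/s.
Circular speed at r₂: v₂ = √(μ/r₂) = 0.77938 km/s.
Transfer-orbit speed at r₂: v_a = √[μ(2/r₂ − 1/a_t)] = 0.50664 km/s.
Second burn Δv₂ = |v₂ − v_a| = 0.27274 km/s.
Total Δv = Δv₁ + Δv₂ = 0.6582 km/s.

Δv = 0.6582 km/s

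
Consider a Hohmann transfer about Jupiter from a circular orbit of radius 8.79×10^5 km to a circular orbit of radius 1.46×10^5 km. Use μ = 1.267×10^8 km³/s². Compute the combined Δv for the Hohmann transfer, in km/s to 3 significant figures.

Δv = 14.7 km/s

Transfer-ellipse semi-major axis a_t = (r₁ + r₂)/2 = (8.790×10^5 + 1.460×10^5)/2 = 5.125×10^5 km.
Circular speed at r₁: v₁ = √(μ/r₁) = √(1.267×10^8/8.790×10^5) = 12.006 km/s.
On the transfer ellipse at r₁, vis-viva gives v_a = √[μ(2/r₁ − 1/a_t)] = 6.4080 km/s.
First burn Δv₁ = |v_a − v₁| = 5.598 km/s.
At r₂, v₂ = √(μ/r₂) = 29.459 km/s.
Transfer-orbit speed at r₂: v_p = √[μ(2/r₂ − 1/a_t)] = 38.580 km/s.
Second burn Δv₂ = |v₂ − v_p| = 9.121 km/s.
Total Δv = Δv₁ + Δv₂ = 14.72 km/s.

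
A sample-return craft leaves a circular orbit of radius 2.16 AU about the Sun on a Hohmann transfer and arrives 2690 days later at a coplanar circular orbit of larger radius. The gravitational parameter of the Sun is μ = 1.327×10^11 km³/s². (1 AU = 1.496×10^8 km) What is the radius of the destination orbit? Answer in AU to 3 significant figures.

r₂ = 9.86 AU

In km: r₁ = 2.16 × 1.496×10^8 = 3.23136×10^8 km.
Transfer time t = 2690 days = 2.32416×10^8 s, and t = π√(a_t³/μ).
So a_t = (μ t²/π²)^(1/3) = (1.327×10^11 × (2.32416×10^8)² / π²)^(1/3) = 8.9888×10^8 km.
Since a_t = (r₁ + r₂)/2, r₂ = 2a_t − r₁ = 2×8.9888×10^8 − 3.23136×10^8 = 1.474624×10^9 km.
In AU: r₂ = 1.474624×10^9 / 1.496×10^8 = 9.86 AU.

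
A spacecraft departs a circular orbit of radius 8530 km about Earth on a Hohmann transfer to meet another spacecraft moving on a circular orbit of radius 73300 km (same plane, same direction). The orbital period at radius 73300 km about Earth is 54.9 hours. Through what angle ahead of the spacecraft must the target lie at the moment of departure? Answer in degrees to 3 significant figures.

From Kepler's third law T² = 4π²r³/μ at r = 73300 km, T = 54.9 hours = 54.9 × 3600 s = 1.9764×10^5 s: μ = 4π²r³/T² = 3.98036×10^5 km³/s².
The Hohmann ellipse has a_t = (r₁ + r₂)/2 = 40915 km.
The half-period of the transfer ellipse is t = π√(a_t³/μ) = 41211 s.
The target's mean motion on its circular orbit is ω₂ = √(μ/r₂³) = 3.1791×10^-5 rad/s.
Angle swept by the target during transfer: ω₂·t = 1.31014 rad = 75.07°.
The spacecraft traverses 180° on the transfer ellipse, so the target must lead by 180° − 75.07° = 105°.

φ = 105°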